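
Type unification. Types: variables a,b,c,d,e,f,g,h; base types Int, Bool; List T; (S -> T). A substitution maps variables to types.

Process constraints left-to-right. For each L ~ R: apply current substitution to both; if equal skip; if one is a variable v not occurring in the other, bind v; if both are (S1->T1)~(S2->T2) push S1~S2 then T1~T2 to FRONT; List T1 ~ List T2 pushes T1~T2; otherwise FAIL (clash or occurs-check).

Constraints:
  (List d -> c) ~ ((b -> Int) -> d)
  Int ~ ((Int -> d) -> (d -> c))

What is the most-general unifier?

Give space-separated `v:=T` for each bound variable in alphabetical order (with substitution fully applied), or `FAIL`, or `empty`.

step 1: unify (List d -> c) ~ ((b -> Int) -> d)  [subst: {-} | 1 pending]
  -> decompose arrow: push List d~(b -> Int), c~d
step 2: unify List d ~ (b -> Int)  [subst: {-} | 2 pending]
  clash: List d vs (b -> Int)

Answer: FAIL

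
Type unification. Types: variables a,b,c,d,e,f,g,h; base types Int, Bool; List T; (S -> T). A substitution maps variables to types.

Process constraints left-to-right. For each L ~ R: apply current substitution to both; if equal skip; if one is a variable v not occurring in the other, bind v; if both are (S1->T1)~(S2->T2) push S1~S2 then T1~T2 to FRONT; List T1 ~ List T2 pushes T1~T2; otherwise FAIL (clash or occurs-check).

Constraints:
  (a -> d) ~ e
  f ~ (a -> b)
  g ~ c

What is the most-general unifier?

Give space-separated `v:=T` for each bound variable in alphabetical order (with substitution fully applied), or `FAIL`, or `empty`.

Answer: e:=(a -> d) f:=(a -> b) g:=c

Derivation:
step 1: unify (a -> d) ~ e  [subst: {-} | 2 pending]
  bind e := (a -> d)
step 2: unify f ~ (a -> b)  [subst: {e:=(a -> d)} | 1 pending]
  bind f := (a -> b)
step 3: unify g ~ c  [subst: {e:=(a -> d), f:=(a -> b)} | 0 pending]
  bind g := c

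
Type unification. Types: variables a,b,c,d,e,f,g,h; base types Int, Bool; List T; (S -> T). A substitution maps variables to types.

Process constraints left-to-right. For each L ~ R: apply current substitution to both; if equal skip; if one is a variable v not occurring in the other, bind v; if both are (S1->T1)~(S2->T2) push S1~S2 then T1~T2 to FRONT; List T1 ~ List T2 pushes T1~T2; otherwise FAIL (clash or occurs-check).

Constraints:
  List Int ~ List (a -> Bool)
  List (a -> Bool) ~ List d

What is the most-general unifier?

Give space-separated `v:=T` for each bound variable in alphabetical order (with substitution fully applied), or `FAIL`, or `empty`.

Answer: FAIL

Derivation:
step 1: unify List Int ~ List (a -> Bool)  [subst: {-} | 1 pending]
  -> decompose List: push Int~(a -> Bool)
step 2: unify Int ~ (a -> Bool)  [subst: {-} | 1 pending]
  clash: Int vs (a -> Bool)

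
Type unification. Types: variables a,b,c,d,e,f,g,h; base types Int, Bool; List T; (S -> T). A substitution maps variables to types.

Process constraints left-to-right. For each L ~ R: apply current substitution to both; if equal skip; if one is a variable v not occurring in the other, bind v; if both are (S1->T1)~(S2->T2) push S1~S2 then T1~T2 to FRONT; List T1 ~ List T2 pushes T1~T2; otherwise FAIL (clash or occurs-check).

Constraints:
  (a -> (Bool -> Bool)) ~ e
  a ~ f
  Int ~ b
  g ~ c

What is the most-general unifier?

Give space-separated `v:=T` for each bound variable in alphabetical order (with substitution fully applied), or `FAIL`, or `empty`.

step 1: unify (a -> (Bool -> Bool)) ~ e  [subst: {-} | 3 pending]
  bind e := (a -> (Bool -> Bool))
step 2: unify a ~ f  [subst: {e:=(a -> (Bool -> Bool))} | 2 pending]
  bind a := f
step 3: unify Int ~ b  [subst: {e:=(a -> (Bool -> Bool)), a:=f} | 1 pending]
  bind b := Int
step 4: unify g ~ c  [subst: {e:=(a -> (Bool -> Bool)), a:=f, b:=Int} | 0 pending]
  bind g := c

Answer: a:=f b:=Int e:=(f -> (Bool -> Bool)) g:=c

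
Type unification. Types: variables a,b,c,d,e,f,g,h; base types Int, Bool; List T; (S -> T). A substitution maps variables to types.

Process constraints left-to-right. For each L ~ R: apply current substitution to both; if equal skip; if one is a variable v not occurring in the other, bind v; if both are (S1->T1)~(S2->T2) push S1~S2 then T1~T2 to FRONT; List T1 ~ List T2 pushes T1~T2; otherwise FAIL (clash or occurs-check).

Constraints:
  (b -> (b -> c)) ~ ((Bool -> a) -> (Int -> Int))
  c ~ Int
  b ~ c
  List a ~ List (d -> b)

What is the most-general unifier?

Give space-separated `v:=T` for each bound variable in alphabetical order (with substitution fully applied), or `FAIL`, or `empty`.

Answer: FAIL

Derivation:
step 1: unify (b -> (b -> c)) ~ ((Bool -> a) -> (Int -> Int))  [subst: {-} | 3 pending]
  -> decompose arrow: push b~(Bool -> a), (b -> c)~(Int -> Int)
step 2: unify b ~ (Bool -> a)  [subst: {-} | 4 pending]
  bind b := (Bool -> a)
step 3: unify ((Bool -> a) -> c) ~ (Int -> Int)  [subst: {b:=(Bool -> a)} | 3 pending]
  -> decompose arrow: push (Bool -> a)~Int, c~Int
step 4: unify (Bool -> a) ~ Int  [subst: {b:=(Bool -> a)} | 4 pending]
  clash: (Bool -> a) vs Int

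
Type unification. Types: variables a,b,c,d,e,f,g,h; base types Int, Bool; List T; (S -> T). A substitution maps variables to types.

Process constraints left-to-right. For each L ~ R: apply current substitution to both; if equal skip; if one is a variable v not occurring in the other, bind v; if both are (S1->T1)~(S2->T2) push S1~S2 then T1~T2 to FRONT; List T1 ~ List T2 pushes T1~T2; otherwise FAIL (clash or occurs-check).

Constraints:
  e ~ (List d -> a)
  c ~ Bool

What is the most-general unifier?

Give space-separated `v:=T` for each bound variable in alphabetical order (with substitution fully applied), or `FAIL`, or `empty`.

step 1: unify e ~ (List d -> a)  [subst: {-} | 1 pending]
  bind e := (List d -> a)
step 2: unify c ~ Bool  [subst: {e:=(List d -> a)} | 0 pending]
  bind c := Bool

Answer: c:=Bool e:=(List d -> a)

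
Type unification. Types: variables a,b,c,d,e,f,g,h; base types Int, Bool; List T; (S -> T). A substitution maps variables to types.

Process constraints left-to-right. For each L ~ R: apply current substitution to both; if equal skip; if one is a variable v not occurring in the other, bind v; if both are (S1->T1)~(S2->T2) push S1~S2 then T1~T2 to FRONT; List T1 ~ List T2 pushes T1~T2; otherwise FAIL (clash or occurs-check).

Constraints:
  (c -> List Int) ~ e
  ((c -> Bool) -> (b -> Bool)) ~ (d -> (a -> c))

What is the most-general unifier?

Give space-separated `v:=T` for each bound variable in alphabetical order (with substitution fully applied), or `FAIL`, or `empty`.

step 1: unify (c -> List Int) ~ e  [subst: {-} | 1 pending]
  bind e := (c -> List Int)
step 2: unify ((c -> Bool) -> (b -> Bool)) ~ (d -> (a -> c))  [subst: {e:=(c -> List Int)} | 0 pending]
  -> decompose arrow: push (c -> Bool)~d, (b -> Bool)~(a -> c)
step 3: unify (c -> Bool) ~ d  [subst: {e:=(c -> List Int)} | 1 pending]
  bind d := (c -> Bool)
step 4: unify (b -> Bool) ~ (a -> c)  [subst: {e:=(c -> List Int), d:=(c -> Bool)} | 0 pending]
  -> decompose arrow: push b~a, Bool~c
step 5: unify b ~ a  [subst: {e:=(c -> List Int), d:=(c -> Bool)} | 1 pending]
  bind b := a
step 6: unify Bool ~ c  [subst: {e:=(c -> List Int), d:=(c -> Bool), b:=a} | 0 pending]
  bind c := Bool

Answer: b:=a c:=Bool d:=(Bool -> Bool) e:=(Bool -> List Int)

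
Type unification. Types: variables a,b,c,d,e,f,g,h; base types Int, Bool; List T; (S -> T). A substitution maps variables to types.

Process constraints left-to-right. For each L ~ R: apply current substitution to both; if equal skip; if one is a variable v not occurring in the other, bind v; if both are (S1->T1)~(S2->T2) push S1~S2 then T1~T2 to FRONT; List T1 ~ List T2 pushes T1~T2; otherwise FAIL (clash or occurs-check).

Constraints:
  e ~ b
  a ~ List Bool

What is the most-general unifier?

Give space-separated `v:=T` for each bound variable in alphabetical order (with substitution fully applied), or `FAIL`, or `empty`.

Answer: a:=List Bool e:=b

Derivation:
step 1: unify e ~ b  [subst: {-} | 1 pending]
  bind e := b
step 2: unify a ~ List Bool  [subst: {e:=b} | 0 pending]
  bind a := List Bool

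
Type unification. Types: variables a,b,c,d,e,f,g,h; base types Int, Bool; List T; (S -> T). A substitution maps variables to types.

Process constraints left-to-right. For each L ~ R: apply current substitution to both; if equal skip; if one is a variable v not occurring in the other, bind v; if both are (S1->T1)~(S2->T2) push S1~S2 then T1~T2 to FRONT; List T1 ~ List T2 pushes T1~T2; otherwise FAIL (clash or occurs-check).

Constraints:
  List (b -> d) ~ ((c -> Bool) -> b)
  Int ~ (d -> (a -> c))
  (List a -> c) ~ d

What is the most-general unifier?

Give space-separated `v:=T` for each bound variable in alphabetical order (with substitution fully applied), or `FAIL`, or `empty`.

step 1: unify List (b -> d) ~ ((c -> Bool) -> b)  [subst: {-} | 2 pending]
  clash: List (b -> d) vs ((c -> Bool) -> b)

Answer: FAIL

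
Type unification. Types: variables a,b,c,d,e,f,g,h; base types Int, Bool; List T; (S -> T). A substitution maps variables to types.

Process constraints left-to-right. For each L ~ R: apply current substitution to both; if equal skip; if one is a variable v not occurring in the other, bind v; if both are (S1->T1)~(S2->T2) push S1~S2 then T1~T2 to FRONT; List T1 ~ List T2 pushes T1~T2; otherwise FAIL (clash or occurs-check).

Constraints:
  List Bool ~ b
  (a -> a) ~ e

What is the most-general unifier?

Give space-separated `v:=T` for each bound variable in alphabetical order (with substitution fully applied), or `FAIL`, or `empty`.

step 1: unify List Bool ~ b  [subst: {-} | 1 pending]
  bind b := List Bool
step 2: unify (a -> a) ~ e  [subst: {b:=List Bool} | 0 pending]
  bind e := (a -> a)

Answer: b:=List Bool e:=(a -> a)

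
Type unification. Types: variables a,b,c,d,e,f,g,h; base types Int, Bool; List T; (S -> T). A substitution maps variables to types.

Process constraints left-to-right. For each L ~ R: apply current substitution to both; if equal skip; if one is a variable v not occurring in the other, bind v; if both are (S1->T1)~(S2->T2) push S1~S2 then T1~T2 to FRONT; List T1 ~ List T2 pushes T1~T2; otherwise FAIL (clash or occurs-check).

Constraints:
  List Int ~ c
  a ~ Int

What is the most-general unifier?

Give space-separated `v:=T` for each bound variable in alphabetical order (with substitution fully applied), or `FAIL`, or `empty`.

Answer: a:=Int c:=List Int

Derivation:
step 1: unify List Int ~ c  [subst: {-} | 1 pending]
  bind c := List Int
step 2: unify a ~ Int  [subst: {c:=List Int} | 0 pending]
  bind a := Int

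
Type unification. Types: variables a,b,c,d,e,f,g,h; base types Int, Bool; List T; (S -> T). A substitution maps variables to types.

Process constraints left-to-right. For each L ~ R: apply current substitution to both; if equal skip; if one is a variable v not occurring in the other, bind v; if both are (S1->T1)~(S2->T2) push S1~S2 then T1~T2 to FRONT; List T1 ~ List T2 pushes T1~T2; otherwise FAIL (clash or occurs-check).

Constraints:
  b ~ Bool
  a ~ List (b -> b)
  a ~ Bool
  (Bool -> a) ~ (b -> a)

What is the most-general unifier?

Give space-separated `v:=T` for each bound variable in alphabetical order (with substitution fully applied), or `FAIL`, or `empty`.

Answer: FAIL

Derivation:
step 1: unify b ~ Bool  [subst: {-} | 3 pending]
  bind b := Bool
step 2: unify a ~ List (Bool -> Bool)  [subst: {b:=Bool} | 2 pending]
  bind a := List (Bool -> Bool)
step 3: unify List (Bool -> Bool) ~ Bool  [subst: {b:=Bool, a:=List (Bool -> Bool)} | 1 pending]
  clash: List (Bool -> Bool) vs Bool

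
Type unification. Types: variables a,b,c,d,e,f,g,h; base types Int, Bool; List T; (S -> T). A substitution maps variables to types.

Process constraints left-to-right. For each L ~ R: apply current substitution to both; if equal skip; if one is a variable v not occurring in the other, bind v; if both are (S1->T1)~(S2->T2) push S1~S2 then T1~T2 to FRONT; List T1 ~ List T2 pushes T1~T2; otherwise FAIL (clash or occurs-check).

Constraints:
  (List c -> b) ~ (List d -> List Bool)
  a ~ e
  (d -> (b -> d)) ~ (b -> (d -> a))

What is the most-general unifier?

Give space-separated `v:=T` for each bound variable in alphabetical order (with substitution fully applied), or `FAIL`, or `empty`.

Answer: a:=List Bool b:=List Bool c:=List Bool d:=List Bool e:=List Bool

Derivation:
step 1: unify (List c -> b) ~ (List d -> List Bool)  [subst: {-} | 2 pending]
  -> decompose arrow: push List c~List d, b~List Bool
step 2: unify List c ~ List d  [subst: {-} | 3 pending]
  -> decompose List: push c~d
step 3: unify c ~ d  [subst: {-} | 3 pending]
  bind c := d
step 4: unify b ~ List Bool  [subst: {c:=d} | 2 pending]
  bind b := List Bool
step 5: unify a ~ e  [subst: {c:=d, b:=List Bool} | 1 pending]
  bind a := e
step 6: unify (d -> (List Bool -> d)) ~ (List Bool -> (d -> e))  [subst: {c:=d, b:=List Bool, a:=e} | 0 pending]
  -> decompose arrow: push d~List Bool, (List Bool -> d)~(d -> e)
step 7: unify d ~ List Bool  [subst: {c:=d, b:=List Bool, a:=e} | 1 pending]
  bind d := List Bool
step 8: unify (List Bool -> List Bool) ~ (List Bool -> e)  [subst: {c:=d, b:=List Bool, a:=e, d:=List Bool} | 0 pending]
  -> decompose arrow: push List Bool~List Bool, List Bool~e
step 9: unify List Bool ~ List Bool  [subst: {c:=d, b:=List Bool, a:=e, d:=List Bool} | 1 pending]
  -> identical, skip
step 10: unify List Bool ~ e  [subst: {c:=d, b:=List Bool, a:=e, d:=List Bool} | 0 pending]
  bind e := List Bool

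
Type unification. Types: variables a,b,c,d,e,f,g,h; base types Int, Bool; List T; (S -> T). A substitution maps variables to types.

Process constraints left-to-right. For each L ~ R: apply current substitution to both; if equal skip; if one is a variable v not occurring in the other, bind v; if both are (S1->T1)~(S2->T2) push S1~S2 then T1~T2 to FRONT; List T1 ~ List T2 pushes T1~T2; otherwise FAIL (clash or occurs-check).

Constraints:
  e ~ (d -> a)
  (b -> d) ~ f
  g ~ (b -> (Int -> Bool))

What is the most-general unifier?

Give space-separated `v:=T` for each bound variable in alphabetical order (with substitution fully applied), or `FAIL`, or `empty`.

Answer: e:=(d -> a) f:=(b -> d) g:=(b -> (Int -> Bool))

Derivation:
step 1: unify e ~ (d -> a)  [subst: {-} | 2 pending]
  bind e := (d -> a)
step 2: unify (b -> d) ~ f  [subst: {e:=(d -> a)} | 1 pending]
  bind f := (b -> d)
step 3: unify g ~ (b -> (Int -> Bool))  [subst: {e:=(d -> a), f:=(b -> d)} | 0 pending]
  bind g := (b -> (Int -> Bool))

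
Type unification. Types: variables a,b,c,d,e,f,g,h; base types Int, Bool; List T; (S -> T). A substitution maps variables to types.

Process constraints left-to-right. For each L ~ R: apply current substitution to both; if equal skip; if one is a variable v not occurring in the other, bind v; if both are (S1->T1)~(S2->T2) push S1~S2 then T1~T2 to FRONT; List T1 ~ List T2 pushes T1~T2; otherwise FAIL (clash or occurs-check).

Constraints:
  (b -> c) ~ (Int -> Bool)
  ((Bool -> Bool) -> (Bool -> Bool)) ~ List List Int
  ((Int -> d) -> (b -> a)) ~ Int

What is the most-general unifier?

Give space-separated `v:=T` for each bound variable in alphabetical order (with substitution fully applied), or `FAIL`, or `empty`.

step 1: unify (b -> c) ~ (Int -> Bool)  [subst: {-} | 2 pending]
  -> decompose arrow: push b~Int, c~Bool
step 2: unify b ~ Int  [subst: {-} | 3 pending]
  bind b := Int
step 3: unify c ~ Bool  [subst: {b:=Int} | 2 pending]
  bind c := Bool
step 4: unify ((Bool -> Bool) -> (Bool -> Bool)) ~ List List Int  [subst: {b:=Int, c:=Bool} | 1 pending]
  clash: ((Bool -> Bool) -> (Bool -> Bool)) vs List List Int

Answer: FAIL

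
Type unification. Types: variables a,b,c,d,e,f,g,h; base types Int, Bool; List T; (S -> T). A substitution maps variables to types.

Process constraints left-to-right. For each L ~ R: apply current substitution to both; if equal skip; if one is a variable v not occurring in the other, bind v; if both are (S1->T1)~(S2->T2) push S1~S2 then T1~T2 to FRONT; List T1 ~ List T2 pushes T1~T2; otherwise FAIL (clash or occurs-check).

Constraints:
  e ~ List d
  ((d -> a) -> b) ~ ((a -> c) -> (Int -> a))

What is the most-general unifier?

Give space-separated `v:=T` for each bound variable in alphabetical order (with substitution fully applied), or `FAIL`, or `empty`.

step 1: unify e ~ List d  [subst: {-} | 1 pending]
  bind e := List d
step 2: unify ((d -> a) -> b) ~ ((a -> c) -> (Int -> a))  [subst: {e:=List d} | 0 pending]
  -> decompose arrow: push (d -> a)~(a -> c), b~(Int -> a)
step 3: unify (d -> a) ~ (a -> c)  [subst: {e:=List d} | 1 pending]
  -> decompose arrow: push d~a, a~c
step 4: unify d ~ a  [subst: {e:=List d} | 2 pending]
  bind d := a
step 5: unify a ~ c  [subst: {e:=List d, d:=a} | 1 pending]
  bind a := c
step 6: unify b ~ (Int -> c)  [subst: {e:=List d, d:=a, a:=c} | 0 pending]
  bind b := (Int -> c)

Answer: a:=c b:=(Int -> c) d:=c e:=List c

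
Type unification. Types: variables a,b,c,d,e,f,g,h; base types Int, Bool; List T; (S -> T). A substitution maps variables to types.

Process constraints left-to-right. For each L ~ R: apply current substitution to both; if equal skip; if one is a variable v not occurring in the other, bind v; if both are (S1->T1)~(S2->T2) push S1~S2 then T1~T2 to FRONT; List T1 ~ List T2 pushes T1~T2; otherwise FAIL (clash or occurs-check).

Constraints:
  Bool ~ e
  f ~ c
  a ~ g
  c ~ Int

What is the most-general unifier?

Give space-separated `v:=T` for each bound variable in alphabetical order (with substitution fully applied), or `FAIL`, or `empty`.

Answer: a:=g c:=Int e:=Bool f:=Int

Derivation:
step 1: unify Bool ~ e  [subst: {-} | 3 pending]
  bind e := Bool
step 2: unify f ~ c  [subst: {e:=Bool} | 2 pending]
  bind f := c
step 3: unify a ~ g  [subst: {e:=Bool, f:=c} | 1 pending]
  bind a := g
step 4: unify c ~ Int  [subst: {e:=Bool, f:=c, a:=g} | 0 pending]
  bind c := Int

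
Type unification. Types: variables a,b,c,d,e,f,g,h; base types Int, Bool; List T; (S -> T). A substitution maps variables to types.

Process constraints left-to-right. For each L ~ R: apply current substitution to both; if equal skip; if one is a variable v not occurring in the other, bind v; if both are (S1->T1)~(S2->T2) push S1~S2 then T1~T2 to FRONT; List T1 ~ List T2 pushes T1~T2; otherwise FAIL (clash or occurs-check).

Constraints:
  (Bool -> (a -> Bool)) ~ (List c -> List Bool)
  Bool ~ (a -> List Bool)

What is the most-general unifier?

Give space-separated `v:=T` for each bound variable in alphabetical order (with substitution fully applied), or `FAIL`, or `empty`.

Answer: FAIL

Derivation:
step 1: unify (Bool -> (a -> Bool)) ~ (List c -> List Bool)  [subst: {-} | 1 pending]
  -> decompose arrow: push Bool~List c, (a -> Bool)~List Bool
step 2: unify Bool ~ List c  [subst: {-} | 2 pending]
  clash: Bool vs List c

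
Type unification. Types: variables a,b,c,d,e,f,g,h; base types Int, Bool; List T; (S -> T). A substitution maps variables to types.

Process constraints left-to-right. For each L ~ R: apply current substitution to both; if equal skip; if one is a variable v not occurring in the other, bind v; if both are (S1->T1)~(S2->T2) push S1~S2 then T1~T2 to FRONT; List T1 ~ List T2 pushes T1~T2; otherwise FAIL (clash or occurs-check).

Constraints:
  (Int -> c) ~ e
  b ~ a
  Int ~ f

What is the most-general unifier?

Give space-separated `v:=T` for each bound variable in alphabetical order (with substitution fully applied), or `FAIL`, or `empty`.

step 1: unify (Int -> c) ~ e  [subst: {-} | 2 pending]
  bind e := (Int -> c)
step 2: unify b ~ a  [subst: {e:=(Int -> c)} | 1 pending]
  bind b := a
step 3: unify Int ~ f  [subst: {e:=(Int -> c), b:=a} | 0 pending]
  bind f := Int

Answer: b:=a e:=(Int -> c) f:=Int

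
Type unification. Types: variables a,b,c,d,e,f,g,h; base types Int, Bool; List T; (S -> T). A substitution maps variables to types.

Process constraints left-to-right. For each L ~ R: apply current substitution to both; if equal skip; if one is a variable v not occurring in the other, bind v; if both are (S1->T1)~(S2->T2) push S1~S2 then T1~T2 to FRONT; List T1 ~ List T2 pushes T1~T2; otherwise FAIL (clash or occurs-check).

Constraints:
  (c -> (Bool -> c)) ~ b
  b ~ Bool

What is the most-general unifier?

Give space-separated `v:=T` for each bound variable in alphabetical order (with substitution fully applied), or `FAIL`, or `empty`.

Answer: FAIL

Derivation:
step 1: unify (c -> (Bool -> c)) ~ b  [subst: {-} | 1 pending]
  bind b := (c -> (Bool -> c))
step 2: unify (c -> (Bool -> c)) ~ Bool  [subst: {b:=(c -> (Bool -> c))} | 0 pending]
  clash: (c -> (Bool -> c)) vs Bool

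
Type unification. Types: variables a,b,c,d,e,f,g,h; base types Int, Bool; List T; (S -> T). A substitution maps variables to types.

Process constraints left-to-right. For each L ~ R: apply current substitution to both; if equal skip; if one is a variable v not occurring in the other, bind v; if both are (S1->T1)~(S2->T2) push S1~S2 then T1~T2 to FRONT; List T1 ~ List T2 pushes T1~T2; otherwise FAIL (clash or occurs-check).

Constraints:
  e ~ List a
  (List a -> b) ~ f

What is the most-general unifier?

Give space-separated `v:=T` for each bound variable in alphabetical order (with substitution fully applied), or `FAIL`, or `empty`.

Answer: e:=List a f:=(List a -> b)

Derivation:
step 1: unify e ~ List a  [subst: {-} | 1 pending]
  bind e := List a
step 2: unify (List a -> b) ~ f  [subst: {e:=List a} | 0 pending]
  bind f := (List a -> b)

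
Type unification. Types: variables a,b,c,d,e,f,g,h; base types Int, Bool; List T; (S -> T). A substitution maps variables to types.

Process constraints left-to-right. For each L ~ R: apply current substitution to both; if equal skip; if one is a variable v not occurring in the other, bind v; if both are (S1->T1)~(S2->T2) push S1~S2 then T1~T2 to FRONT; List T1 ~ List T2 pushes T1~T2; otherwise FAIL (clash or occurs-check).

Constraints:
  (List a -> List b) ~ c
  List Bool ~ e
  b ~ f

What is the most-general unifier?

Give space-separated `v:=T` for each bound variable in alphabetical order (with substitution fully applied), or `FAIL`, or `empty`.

step 1: unify (List a -> List b) ~ c  [subst: {-} | 2 pending]
  bind c := (List a -> List b)
step 2: unify List Bool ~ e  [subst: {c:=(List a -> List b)} | 1 pending]
  bind e := List Bool
step 3: unify b ~ f  [subst: {c:=(List a -> List b), e:=List Bool} | 0 pending]
  bind b := f

Answer: b:=f c:=(List a -> List f) e:=List Bool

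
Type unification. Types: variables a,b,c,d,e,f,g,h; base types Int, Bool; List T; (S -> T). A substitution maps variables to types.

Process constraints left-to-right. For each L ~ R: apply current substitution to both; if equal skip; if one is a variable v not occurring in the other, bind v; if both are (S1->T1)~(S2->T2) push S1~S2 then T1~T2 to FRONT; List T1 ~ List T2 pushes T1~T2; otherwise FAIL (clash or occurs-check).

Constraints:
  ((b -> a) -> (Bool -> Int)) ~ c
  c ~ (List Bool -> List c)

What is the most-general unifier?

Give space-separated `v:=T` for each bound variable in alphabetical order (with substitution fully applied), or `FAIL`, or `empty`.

step 1: unify ((b -> a) -> (Bool -> Int)) ~ c  [subst: {-} | 1 pending]
  bind c := ((b -> a) -> (Bool -> Int))
step 2: unify ((b -> a) -> (Bool -> Int)) ~ (List Bool -> List ((b -> a) -> (Bool -> Int)))  [subst: {c:=((b -> a) -> (Bool -> Int))} | 0 pending]
  -> decompose arrow: push (b -> a)~List Bool, (Bool -> Int)~List ((b -> a) -> (Bool -> Int))
step 3: unify (b -> a) ~ List Bool  [subst: {c:=((b -> a) -> (Bool -> Int))} | 1 pending]
  clash: (b -> a) vs List Bool

Answer: FAIL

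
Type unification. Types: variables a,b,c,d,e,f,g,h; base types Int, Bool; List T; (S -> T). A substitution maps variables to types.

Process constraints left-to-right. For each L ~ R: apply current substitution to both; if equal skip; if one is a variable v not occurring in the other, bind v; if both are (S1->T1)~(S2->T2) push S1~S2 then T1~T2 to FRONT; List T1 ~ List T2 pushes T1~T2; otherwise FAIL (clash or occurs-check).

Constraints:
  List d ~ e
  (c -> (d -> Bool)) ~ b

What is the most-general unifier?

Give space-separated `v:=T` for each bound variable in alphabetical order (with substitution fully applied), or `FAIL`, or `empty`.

step 1: unify List d ~ e  [subst: {-} | 1 pending]
  bind e := List d
step 2: unify (c -> (d -> Bool)) ~ b  [subst: {e:=List d} | 0 pending]
  bind b := (c -> (d -> Bool))

Answer: b:=(c -> (d -> Bool)) e:=List d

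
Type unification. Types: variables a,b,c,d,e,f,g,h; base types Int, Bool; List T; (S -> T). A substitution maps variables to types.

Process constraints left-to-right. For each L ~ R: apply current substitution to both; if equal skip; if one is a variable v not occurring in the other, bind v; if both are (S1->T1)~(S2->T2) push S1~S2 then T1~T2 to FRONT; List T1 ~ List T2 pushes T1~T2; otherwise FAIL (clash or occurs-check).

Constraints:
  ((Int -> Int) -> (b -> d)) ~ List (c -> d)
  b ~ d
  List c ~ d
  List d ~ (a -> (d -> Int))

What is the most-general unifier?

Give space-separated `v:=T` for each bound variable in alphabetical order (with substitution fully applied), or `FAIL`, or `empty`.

step 1: unify ((Int -> Int) -> (b -> d)) ~ List (c -> d)  [subst: {-} | 3 pending]
  clash: ((Int -> Int) -> (b -> d)) vs List (c -> d)

Answer: FAIL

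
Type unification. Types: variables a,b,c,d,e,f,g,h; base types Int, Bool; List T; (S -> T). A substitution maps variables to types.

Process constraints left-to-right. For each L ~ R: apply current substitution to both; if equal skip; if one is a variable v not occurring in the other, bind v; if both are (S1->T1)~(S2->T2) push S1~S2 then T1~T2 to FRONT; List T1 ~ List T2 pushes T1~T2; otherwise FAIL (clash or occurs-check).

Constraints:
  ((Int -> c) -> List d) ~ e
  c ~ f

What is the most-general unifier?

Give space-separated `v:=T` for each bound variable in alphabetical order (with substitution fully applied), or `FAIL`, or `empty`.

Answer: c:=f e:=((Int -> f) -> List d)

Derivation:
step 1: unify ((Int -> c) -> List d) ~ e  [subst: {-} | 1 pending]
  bind e := ((Int -> c) -> List d)
step 2: unify c ~ f  [subst: {e:=((Int -> c) -> List d)} | 0 pending]
  bind c := f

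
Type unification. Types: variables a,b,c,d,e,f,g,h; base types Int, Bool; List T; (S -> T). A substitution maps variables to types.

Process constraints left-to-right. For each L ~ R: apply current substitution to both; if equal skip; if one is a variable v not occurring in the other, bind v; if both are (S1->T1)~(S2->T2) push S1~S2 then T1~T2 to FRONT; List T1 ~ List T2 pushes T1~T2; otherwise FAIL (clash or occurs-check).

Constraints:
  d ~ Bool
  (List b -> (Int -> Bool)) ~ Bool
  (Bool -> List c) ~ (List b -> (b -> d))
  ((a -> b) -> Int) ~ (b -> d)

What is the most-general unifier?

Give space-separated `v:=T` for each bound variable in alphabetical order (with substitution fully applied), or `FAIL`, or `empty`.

Answer: FAIL

Derivation:
step 1: unify d ~ Bool  [subst: {-} | 3 pending]
  bind d := Bool
step 2: unify (List b -> (Int -> Bool)) ~ Bool  [subst: {d:=Bool} | 2 pending]
  clash: (List b -> (Int -> Bool)) vs Bool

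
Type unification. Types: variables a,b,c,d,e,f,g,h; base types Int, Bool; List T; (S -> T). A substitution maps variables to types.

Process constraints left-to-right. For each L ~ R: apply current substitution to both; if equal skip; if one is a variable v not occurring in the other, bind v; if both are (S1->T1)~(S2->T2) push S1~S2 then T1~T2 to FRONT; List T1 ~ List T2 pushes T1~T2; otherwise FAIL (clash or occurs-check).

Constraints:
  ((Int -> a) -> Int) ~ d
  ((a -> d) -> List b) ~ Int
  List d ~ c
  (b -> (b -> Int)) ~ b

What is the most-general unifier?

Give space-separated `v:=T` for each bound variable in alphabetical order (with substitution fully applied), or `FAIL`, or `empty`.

step 1: unify ((Int -> a) -> Int) ~ d  [subst: {-} | 3 pending]
  bind d := ((Int -> a) -> Int)
step 2: unify ((a -> ((Int -> a) -> Int)) -> List b) ~ Int  [subst: {d:=((Int -> a) -> Int)} | 2 pending]
  clash: ((a -> ((Int -> a) -> Int)) -> List b) vs Int

Answer: FAIL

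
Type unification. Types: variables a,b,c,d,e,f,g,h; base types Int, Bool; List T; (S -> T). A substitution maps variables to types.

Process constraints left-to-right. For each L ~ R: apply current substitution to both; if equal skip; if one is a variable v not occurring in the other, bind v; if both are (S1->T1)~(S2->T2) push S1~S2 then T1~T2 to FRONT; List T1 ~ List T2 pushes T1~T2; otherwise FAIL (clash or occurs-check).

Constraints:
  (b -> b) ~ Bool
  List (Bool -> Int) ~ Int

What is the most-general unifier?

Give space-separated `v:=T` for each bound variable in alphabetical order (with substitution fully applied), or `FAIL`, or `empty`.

step 1: unify (b -> b) ~ Bool  [subst: {-} | 1 pending]
  clash: (b -> b) vs Bool

Answer: FAIL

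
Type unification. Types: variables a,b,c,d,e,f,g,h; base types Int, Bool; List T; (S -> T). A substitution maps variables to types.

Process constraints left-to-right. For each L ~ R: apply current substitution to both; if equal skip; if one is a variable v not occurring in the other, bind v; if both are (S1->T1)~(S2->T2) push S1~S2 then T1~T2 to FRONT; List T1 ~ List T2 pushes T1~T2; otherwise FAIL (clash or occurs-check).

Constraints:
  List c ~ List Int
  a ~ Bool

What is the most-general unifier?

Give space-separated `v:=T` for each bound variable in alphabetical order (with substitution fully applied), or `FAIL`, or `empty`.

step 1: unify List c ~ List Int  [subst: {-} | 1 pending]
  -> decompose List: push c~Int
step 2: unify c ~ Int  [subst: {-} | 1 pending]
  bind c := Int
step 3: unify a ~ Bool  [subst: {c:=Int} | 0 pending]
  bind a := Bool

Answer: a:=Bool c:=Int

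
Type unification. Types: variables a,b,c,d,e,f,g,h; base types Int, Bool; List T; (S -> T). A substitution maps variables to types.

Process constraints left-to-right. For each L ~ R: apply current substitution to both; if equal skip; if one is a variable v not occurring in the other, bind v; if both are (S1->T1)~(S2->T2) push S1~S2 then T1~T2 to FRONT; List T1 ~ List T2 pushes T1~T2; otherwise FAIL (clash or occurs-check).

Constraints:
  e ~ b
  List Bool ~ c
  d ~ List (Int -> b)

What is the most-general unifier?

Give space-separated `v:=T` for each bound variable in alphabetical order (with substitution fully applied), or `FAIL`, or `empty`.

Answer: c:=List Bool d:=List (Int -> b) e:=b

Derivation:
step 1: unify e ~ b  [subst: {-} | 2 pending]
  bind e := b
step 2: unify List Bool ~ c  [subst: {e:=b} | 1 pending]
  bind c := List Bool
step 3: unify d ~ List (Int -> b)  [subst: {e:=b, c:=List Bool} | 0 pending]
  bind d := List (Int -> b)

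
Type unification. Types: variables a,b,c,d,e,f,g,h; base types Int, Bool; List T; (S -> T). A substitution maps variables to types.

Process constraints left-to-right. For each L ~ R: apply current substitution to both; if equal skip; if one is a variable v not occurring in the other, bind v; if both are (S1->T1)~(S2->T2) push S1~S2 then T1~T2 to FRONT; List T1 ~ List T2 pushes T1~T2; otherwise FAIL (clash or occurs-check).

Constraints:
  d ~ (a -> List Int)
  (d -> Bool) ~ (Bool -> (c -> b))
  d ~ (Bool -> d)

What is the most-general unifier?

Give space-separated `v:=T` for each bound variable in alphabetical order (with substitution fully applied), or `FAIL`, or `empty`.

step 1: unify d ~ (a -> List Int)  [subst: {-} | 2 pending]
  bind d := (a -> List Int)
step 2: unify ((a -> List Int) -> Bool) ~ (Bool -> (c -> b))  [subst: {d:=(a -> List Int)} | 1 pending]
  -> decompose arrow: push (a -> List Int)~Bool, Bool~(c -> b)
step 3: unify (a -> List Int) ~ Bool  [subst: {d:=(a -> List Int)} | 2 pending]
  clash: (a -> List Int) vs Bool

Answer: FAIL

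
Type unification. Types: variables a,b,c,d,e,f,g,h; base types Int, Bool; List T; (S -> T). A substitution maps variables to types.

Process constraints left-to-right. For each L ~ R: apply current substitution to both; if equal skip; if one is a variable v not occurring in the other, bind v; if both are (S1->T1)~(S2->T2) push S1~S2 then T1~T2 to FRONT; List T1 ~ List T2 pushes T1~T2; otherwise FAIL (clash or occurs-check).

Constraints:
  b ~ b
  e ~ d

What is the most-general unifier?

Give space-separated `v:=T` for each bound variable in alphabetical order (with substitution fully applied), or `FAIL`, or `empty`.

Answer: e:=d

Derivation:
step 1: unify b ~ b  [subst: {-} | 1 pending]
  -> identical, skip
step 2: unify e ~ d  [subst: {-} | 0 pending]
  bind e := d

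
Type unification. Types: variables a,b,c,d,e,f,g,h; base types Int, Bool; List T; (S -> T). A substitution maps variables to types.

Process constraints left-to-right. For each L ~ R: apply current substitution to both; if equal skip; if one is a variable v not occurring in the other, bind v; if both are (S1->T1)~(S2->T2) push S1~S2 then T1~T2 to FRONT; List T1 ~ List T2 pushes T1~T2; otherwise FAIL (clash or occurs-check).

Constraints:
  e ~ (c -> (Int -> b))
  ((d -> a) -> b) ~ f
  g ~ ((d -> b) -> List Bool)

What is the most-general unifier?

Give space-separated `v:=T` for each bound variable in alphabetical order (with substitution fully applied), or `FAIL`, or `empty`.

step 1: unify e ~ (c -> (Int -> b))  [subst: {-} | 2 pending]
  bind e := (c -> (Int -> b))
step 2: unify ((d -> a) -> b) ~ f  [subst: {e:=(c -> (Int -> b))} | 1 pending]
  bind f := ((d -> a) -> b)
step 3: unify g ~ ((d -> b) -> List Bool)  [subst: {e:=(c -> (Int -> b)), f:=((d -> a) -> b)} | 0 pending]
  bind g := ((d -> b) -> List Bool)

Answer: e:=(c -> (Int -> b)) f:=((d -> a) -> b) g:=((d -> b) -> List Bool)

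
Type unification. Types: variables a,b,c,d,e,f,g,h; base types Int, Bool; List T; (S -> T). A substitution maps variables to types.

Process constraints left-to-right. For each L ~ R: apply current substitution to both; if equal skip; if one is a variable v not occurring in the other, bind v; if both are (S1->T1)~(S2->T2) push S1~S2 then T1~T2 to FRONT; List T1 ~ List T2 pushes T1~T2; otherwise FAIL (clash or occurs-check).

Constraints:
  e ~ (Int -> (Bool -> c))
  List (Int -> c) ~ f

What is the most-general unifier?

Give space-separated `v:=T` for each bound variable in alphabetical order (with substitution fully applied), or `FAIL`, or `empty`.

Answer: e:=(Int -> (Bool -> c)) f:=List (Int -> c)

Derivation:
step 1: unify e ~ (Int -> (Bool -> c))  [subst: {-} | 1 pending]
  bind e := (Int -> (Bool -> c))
step 2: unify List (Int -> c) ~ f  [subst: {e:=(Int -> (Bool -> c))} | 0 pending]
  bind f := List (Int -> c)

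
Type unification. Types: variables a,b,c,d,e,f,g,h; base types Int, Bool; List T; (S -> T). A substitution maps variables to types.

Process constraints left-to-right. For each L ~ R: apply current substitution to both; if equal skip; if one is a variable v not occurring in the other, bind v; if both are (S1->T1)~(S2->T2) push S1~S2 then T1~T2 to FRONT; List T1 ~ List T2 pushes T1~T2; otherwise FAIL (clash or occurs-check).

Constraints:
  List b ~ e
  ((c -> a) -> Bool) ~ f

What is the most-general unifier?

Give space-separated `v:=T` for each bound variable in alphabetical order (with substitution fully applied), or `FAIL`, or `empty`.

step 1: unify List b ~ e  [subst: {-} | 1 pending]
  bind e := List b
step 2: unify ((c -> a) -> Bool) ~ f  [subst: {e:=List b} | 0 pending]
  bind f := ((c -> a) -> Bool)

Answer: e:=List b f:=((c -> a) -> Bool)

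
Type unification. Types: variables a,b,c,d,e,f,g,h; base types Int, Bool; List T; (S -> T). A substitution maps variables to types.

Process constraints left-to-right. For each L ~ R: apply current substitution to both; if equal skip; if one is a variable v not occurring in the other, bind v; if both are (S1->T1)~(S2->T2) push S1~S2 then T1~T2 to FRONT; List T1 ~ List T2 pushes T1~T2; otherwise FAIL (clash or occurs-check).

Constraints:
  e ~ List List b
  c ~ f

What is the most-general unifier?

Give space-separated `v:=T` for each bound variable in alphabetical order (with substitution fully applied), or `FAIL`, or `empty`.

Answer: c:=f e:=List List b

Derivation:
step 1: unify e ~ List List b  [subst: {-} | 1 pending]
  bind e := List List b
step 2: unify c ~ f  [subst: {e:=List List b} | 0 pending]
  bind c := f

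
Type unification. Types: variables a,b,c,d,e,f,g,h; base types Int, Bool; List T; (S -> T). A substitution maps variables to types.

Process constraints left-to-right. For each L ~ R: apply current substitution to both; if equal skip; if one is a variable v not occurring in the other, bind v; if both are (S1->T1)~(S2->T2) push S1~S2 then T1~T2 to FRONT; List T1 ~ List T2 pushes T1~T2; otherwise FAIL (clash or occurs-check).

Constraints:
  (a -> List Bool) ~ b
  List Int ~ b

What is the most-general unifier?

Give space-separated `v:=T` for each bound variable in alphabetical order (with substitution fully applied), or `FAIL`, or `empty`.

step 1: unify (a -> List Bool) ~ b  [subst: {-} | 1 pending]
  bind b := (a -> List Bool)
step 2: unify List Int ~ (a -> List Bool)  [subst: {b:=(a -> List Bool)} | 0 pending]
  clash: List Int vs (a -> List Bool)

Answer: FAIL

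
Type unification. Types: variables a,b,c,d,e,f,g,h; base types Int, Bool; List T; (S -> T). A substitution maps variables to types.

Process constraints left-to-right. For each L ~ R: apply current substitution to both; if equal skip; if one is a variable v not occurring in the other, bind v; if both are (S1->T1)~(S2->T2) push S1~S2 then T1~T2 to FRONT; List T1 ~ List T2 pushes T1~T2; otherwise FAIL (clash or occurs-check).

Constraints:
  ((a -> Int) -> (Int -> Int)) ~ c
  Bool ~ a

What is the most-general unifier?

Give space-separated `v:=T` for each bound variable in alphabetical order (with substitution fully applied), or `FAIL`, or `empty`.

step 1: unify ((a -> Int) -> (Int -> Int)) ~ c  [subst: {-} | 1 pending]
  bind c := ((a -> Int) -> (Int -> Int))
step 2: unify Bool ~ a  [subst: {c:=((a -> Int) -> (Int -> Int))} | 0 pending]
  bind a := Bool

Answer: a:=Bool c:=((Bool -> Int) -> (Int -> Int))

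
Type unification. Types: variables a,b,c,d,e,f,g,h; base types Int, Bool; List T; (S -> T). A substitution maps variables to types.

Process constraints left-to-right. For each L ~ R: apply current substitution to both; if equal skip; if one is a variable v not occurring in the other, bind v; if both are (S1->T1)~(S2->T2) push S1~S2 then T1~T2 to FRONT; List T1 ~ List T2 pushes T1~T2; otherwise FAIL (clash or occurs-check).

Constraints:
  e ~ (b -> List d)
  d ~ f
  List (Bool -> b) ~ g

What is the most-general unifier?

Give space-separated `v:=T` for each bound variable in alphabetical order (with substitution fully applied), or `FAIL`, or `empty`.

Answer: d:=f e:=(b -> List f) g:=List (Bool -> b)

Derivation:
step 1: unify e ~ (b -> List d)  [subst: {-} | 2 pending]
  bind e := (b -> List d)
step 2: unify d ~ f  [subst: {e:=(b -> List d)} | 1 pending]
  bind d := f
step 3: unify List (Bool -> b) ~ g  [subst: {e:=(b -> List d), d:=f} | 0 pending]
  bind g := List (Bool -> b)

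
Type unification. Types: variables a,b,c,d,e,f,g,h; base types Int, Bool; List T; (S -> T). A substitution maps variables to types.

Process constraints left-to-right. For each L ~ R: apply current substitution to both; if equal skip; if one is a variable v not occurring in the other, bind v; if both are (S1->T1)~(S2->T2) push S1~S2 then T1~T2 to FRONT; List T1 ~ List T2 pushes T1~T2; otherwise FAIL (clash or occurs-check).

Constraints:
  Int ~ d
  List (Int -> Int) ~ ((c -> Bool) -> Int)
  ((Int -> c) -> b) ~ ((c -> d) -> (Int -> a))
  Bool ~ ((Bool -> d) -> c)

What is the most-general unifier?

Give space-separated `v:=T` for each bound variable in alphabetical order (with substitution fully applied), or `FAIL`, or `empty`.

step 1: unify Int ~ d  [subst: {-} | 3 pending]
  bind d := Int
step 2: unify List (Int -> Int) ~ ((c -> Bool) -> Int)  [subst: {d:=Int} | 2 pending]
  clash: List (Int -> Int) vs ((c -> Bool) -> Int)

Answer: FAIL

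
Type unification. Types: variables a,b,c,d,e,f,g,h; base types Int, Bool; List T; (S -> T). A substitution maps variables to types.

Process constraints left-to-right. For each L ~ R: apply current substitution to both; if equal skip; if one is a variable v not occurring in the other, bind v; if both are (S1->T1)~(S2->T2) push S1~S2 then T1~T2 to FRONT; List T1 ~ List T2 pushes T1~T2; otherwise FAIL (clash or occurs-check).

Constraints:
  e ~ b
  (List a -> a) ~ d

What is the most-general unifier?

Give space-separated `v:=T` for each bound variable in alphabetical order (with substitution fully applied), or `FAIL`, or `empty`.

Answer: d:=(List a -> a) e:=b

Derivation:
step 1: unify e ~ b  [subst: {-} | 1 pending]
  bind e := b
step 2: unify (List a -> a) ~ d  [subst: {e:=b} | 0 pending]
  bind d := (List a -> a)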